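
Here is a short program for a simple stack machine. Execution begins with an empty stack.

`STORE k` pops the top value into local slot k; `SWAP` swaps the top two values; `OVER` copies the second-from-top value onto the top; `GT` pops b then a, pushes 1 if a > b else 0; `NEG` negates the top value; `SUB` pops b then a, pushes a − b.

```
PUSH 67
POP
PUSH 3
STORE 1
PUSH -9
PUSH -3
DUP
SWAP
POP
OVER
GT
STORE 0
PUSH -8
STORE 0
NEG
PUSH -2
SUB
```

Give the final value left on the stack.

11

PUSH 67  [67]
POP      []
PUSH 3   [3]
STORE 1  []
PUSH -9  [-9]
PUSH -3  [-9, -3]
DUP      [-9, -3, -3]
SWAP     [-9, -3, -3]
POP      [-9, -3]
OVER     [-9, -3, -9]
GT       [-9, 1]
STORE 0  [-9]
PUSH -8  [-9, -8]
STORE 0  [-9]
NEG      [9]
PUSH -2  [9, -2]
SUB      [11]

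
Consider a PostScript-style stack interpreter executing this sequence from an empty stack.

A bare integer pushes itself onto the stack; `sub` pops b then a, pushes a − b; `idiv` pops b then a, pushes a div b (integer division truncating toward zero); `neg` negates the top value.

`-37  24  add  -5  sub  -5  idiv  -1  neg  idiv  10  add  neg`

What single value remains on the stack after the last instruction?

-11

-37  : [-37]
24   : [-37, 24]
add  : [-13]
-5   : [-13, -5]
sub  : [-8]
-5   : [-8, -5]
idiv : [1]
-1   : [1, -1]
neg  : [1, 1]
idiv : [1]
10   : [1, 10]
add  : [11]
neg  : [-11]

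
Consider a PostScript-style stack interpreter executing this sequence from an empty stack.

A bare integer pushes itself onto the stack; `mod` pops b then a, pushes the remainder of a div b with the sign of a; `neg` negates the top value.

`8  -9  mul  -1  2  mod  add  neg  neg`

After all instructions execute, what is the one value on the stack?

-73

8   : [8]
-9  : [8, -9]
mul : [-72]
-1  : [-72, -1]
2   : [-72, -1, 2]
mod : [-72, -1]
add : [-73]
neg : [73]
neg : [-73]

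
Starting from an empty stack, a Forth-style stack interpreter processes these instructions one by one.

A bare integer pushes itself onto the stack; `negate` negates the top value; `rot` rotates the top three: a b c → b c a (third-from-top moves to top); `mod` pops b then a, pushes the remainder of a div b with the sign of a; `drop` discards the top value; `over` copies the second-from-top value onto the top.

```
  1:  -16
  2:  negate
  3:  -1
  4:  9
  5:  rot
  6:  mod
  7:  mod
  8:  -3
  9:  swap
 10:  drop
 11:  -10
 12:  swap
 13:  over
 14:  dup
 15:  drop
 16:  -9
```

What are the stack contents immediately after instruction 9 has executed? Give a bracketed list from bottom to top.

[-3, -1]

-16    : -16
negate : 16
-1     : 16 -1
9      : 16 -1 9
rot    : -1 9 16
mod    : -1 9
mod    : -1
-3     : -1 -3
swap   : -3 -1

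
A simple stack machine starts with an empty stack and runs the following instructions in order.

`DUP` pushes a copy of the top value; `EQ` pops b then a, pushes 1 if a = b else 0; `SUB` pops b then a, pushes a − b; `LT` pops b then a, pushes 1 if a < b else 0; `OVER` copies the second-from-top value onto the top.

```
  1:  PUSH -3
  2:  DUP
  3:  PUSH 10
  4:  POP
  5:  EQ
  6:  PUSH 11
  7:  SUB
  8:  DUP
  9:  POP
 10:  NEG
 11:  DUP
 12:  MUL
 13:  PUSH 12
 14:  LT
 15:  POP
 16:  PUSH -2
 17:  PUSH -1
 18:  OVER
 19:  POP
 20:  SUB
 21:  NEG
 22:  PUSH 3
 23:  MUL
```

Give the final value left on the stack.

3

PUSH -3 : [-3]
DUP     : [-3, -3]
PUSH 10 : [-3, -3, 10]
POP     : [-3, -3]
EQ      : [1]
PUSH 11 : [1, 11]
SUB     : [-10]
DUP     : [-10, -10]
POP     : [-10]
NEG     : [10]
DUP     : [10, 10]
MUL     : [100]
PUSH 12 : [100, 12]
LT      : [0]
POP     : []
PUSH -2 : [-2]
PUSH -1 : [-2, -1]
OVER    : [-2, -1, -2]
POP     : [-2, -1]
SUB     : [-1]
NEG     : [1]
PUSH 3  : [1, 3]
MUL     : [3]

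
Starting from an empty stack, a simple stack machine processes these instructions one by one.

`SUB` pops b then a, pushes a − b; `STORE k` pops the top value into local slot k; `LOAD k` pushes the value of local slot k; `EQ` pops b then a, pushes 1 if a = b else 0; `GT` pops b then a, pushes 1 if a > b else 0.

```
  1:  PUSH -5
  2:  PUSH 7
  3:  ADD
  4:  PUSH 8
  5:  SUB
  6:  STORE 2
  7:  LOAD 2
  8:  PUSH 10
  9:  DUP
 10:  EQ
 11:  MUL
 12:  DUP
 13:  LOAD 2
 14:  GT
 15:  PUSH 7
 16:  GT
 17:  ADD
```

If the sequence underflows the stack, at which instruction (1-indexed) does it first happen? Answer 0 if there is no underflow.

0

PUSH -5 -> -5
PUSH 7  -> -5 7
ADD     -> 2
PUSH 8  -> 2 8
SUB     -> -6
STORE 2 -> (empty)
LOAD 2  -> -6
PUSH 10 -> -6 10
DUP     -> -6 10 10
EQ      -> -6 1
MUL     -> -6
DUP     -> -6 -6
LOAD 2  -> -6 -6 -6
GT      -> -6 0
PUSH 7  -> -6 0 7
GT      -> -6 0
ADD     -> -6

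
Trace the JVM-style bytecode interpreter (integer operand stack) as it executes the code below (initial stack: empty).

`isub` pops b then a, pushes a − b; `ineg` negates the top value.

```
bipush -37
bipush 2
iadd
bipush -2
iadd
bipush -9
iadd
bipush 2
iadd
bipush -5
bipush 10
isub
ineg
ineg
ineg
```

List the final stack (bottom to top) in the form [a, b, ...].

[-44, 15]

bipush -37 -> -37
bipush 2   -> -37 2
iadd       -> -35
bipush -2  -> -35 -2
iadd       -> -37
bipush -9  -> -37 -9
iadd       -> -46
bipush 2   -> -46 2
iadd       -> -44
bipush -5  -> -44 -5
bipush 10  -> -44 -5 10
isub       -> -44 -15
ineg       -> -44 15
ineg       -> -44 -15
ineg       -> -44 15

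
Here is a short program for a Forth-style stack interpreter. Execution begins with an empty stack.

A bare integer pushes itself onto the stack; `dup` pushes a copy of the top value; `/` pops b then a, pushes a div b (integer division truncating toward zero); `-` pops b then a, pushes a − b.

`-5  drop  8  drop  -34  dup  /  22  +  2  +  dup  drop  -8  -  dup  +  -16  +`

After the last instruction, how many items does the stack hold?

-5   -> -5
drop -> (empty)
8    -> 8
drop -> (empty)
-34  -> -34
dup  -> -34 -34
/    -> 1
22   -> 1 22
+    -> 23
2    -> 23 2
+    -> 25
dup  -> 25 25
drop -> 25
-8   -> 25 -8
-    -> 33
dup  -> 33 33
+    -> 66
-16  -> 66 -16
+    -> 50

1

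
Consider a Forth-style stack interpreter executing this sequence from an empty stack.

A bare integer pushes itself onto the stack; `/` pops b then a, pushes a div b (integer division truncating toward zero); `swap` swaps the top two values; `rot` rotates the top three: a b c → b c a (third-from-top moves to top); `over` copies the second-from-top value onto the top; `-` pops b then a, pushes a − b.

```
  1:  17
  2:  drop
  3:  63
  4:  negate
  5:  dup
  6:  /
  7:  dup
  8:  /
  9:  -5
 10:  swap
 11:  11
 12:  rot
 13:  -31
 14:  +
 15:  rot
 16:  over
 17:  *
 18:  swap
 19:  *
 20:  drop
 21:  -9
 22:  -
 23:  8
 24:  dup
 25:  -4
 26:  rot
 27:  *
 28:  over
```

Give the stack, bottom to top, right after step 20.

[11]

17     -> 17
drop   -> (empty)
63     -> 63
negate -> -63
dup    -> -63 -63
/      -> 1
dup    -> 1 1
/      -> 1
-5     -> 1 -5
swap   -> -5 1
11     -> -5 1 11
rot    -> 1 11 -5
-31    -> 1 11 -5 -31
+      -> 1 11 -36
rot    -> 11 -36 1
over   -> 11 -36 1 -36
*      -> 11 -36 -36
swap   -> 11 -36 -36
*      -> 11 1296
drop   -> 11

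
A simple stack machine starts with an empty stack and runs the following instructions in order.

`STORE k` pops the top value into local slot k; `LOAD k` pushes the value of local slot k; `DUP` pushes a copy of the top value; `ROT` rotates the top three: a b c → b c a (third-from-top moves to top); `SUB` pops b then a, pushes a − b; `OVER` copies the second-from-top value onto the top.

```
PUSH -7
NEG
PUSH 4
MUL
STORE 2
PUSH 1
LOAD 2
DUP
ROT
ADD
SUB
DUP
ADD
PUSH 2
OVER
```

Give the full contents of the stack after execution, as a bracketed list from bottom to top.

PUSH -7 : [-7]
NEG     : [7]
PUSH 4  : [7, 4]
MUL     : [28]
STORE 2 : []
PUSH 1  : [1]
LOAD 2  : [1, 28]
DUP     : [1, 28, 28]
ROT     : [28, 28, 1]
ADD     : [28, 29]
SUB     : [-1]
DUP     : [-1, -1]
ADD     : [-2]
PUSH 2  : [-2, 2]
OVER    : [-2, 2, -2]

[-2, 2, -2]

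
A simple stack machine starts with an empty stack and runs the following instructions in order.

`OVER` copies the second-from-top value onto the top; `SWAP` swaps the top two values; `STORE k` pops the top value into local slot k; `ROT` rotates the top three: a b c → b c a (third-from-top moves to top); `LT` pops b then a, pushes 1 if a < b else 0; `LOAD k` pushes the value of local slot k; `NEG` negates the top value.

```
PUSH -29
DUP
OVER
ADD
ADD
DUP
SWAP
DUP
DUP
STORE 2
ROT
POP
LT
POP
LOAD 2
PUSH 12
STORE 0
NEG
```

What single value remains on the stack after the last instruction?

PUSH -29  -29
DUP       -29 -29
OVER      -29 -29 -29
ADD       -29 -58
ADD       -87
DUP       -87 -87
SWAP      -87 -87
DUP       -87 -87 -87
DUP       -87 -87 -87 -87
STORE 2   -87 -87 -87
ROT       -87 -87 -87
POP       -87 -87
LT        0
POP       (empty)
LOAD 2    -87
PUSH 12   -87 12
STORE 0   -87
NEG       87

87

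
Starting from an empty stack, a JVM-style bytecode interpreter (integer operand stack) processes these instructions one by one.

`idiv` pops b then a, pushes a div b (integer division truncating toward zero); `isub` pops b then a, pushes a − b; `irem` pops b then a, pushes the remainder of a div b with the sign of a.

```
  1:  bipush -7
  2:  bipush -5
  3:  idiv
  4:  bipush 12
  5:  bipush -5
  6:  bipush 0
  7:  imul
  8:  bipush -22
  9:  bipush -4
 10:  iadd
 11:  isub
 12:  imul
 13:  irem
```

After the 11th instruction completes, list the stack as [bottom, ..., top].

[1, 12, 26]

bipush -7  -> [-7]
bipush -5  -> [-7, -5]
idiv       -> [1]
bipush 12  -> [1, 12]
bipush -5  -> [1, 12, -5]
bipush 0   -> [1, 12, -5, 0]
imul       -> [1, 12, 0]
bipush -22 -> [1, 12, 0, -22]
bipush -4  -> [1, 12, 0, -22, -4]
iadd       -> [1, 12, 0, -26]
isub       -> [1, 12, 26]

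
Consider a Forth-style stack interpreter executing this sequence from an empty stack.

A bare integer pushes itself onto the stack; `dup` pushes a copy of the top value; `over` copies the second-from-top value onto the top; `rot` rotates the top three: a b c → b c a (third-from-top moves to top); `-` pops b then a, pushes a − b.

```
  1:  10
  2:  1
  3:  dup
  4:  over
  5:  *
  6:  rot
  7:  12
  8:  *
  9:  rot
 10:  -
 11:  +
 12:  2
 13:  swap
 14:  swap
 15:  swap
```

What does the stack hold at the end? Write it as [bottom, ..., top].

[2, 120]

10    10
1     10 1
dup   10 1 1
over  10 1 1 1
*     10 1 1
rot   1 1 10
12    1 1 10 12
*     1 1 120
rot   1 120 1
-     1 119
+     120
2     120 2
swap  2 120
swap  120 2
swap  2 120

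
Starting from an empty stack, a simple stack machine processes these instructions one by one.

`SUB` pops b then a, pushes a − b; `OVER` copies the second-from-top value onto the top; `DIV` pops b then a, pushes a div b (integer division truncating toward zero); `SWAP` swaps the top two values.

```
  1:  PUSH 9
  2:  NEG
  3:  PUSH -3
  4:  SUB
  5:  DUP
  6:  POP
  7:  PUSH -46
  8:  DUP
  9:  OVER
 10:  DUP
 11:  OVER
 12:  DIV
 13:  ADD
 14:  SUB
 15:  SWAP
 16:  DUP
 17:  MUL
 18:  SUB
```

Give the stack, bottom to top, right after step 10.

[-6, -46, -46, -46, -46]

PUSH 9   → 9
NEG      → -9
PUSH -3  → -9 -3
SUB      → -6
DUP      → -6 -6
POP      → -6
PUSH -46 → -6 -46
DUP      → -6 -46 -46
OVER     → -6 -46 -46 -46
DUP      → -6 -46 -46 -46 -46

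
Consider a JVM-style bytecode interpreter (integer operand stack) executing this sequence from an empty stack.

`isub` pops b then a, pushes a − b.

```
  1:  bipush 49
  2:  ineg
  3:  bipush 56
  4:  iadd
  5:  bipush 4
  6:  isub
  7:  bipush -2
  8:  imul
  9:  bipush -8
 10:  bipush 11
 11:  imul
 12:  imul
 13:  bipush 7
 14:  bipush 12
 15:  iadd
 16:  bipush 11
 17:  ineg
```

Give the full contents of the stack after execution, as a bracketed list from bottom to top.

bipush 49 → [49]
ineg      → [-49]
bipush 56 → [-49, 56]
iadd      → [7]
bipush 4  → [7, 4]
isub      → [3]
bipush -2 → [3, -2]
imul      → [-6]
bipush -8 → [-6, -8]
bipush 11 → [-6, -8, 11]
imul      → [-6, -88]
imul      → [528]
bipush 7  → [528, 7]
bipush 12 → [528, 7, 12]
iadd      → [528, 19]
bipush 11 → [528, 19, 11]
ineg      → [528, 19, -11]

[528, 19, -11]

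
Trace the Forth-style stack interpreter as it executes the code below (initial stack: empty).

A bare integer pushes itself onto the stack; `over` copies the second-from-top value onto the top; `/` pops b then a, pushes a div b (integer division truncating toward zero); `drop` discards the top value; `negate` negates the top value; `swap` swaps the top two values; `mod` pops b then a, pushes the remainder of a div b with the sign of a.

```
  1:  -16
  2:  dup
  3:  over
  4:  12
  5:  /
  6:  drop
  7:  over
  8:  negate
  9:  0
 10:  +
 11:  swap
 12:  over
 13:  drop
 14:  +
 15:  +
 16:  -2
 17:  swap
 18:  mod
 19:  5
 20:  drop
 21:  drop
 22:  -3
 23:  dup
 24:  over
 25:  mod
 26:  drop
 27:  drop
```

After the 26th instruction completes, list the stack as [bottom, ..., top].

[-3]

-16    → -16
dup    → -16 -16
over   → -16 -16 -16
12     → -16 -16 -16 12
/      → -16 -16 -1
drop   → -16 -16
over   → -16 -16 -16
negate → -16 -16 16
0      → -16 -16 16 0
+      → -16 -16 16
swap   → -16 16 -16
over   → -16 16 -16 16
drop   → -16 16 -16
+      → -16 0
+      → -16
-2     → -16 -2
swap   → -2 -16
mod    → -2
5      → -2 5
drop   → -2
drop   → (empty)
-3     → -3
dup    → -3 -3
over   → -3 -3 -3
mod    → -3 0
drop   → -3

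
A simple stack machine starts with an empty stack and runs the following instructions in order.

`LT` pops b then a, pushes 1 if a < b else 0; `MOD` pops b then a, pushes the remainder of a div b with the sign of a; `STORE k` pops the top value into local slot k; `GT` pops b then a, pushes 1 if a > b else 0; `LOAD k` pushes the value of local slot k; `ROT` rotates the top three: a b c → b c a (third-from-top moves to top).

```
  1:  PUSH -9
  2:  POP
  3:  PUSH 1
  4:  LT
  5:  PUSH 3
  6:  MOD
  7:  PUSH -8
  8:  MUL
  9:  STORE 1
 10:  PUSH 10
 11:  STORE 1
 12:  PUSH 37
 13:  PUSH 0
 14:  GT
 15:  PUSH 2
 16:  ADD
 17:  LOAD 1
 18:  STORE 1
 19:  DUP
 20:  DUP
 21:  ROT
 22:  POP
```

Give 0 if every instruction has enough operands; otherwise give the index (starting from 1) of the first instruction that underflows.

4

PUSH -9 -> [-9]
POP     -> []
PUSH 1  -> [1]
LT  — needs 2 operands, stack has 1 → underflow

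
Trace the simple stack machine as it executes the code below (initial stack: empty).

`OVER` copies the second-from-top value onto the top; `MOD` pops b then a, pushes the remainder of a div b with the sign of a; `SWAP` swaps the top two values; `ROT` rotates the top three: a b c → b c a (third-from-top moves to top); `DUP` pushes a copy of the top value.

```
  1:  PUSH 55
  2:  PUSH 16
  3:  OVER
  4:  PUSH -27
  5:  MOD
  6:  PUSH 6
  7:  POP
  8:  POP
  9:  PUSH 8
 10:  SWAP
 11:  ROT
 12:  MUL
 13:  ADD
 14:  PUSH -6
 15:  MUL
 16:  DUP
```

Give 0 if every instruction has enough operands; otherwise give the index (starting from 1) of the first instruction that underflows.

0

PUSH 55   55
PUSH 16   55 16
OVER      55 16 55
PUSH -27  55 16 55 -27
MOD       55 16 1
PUSH 6    55 16 1 6
POP       55 16 1
POP       55 16
PUSH 8    55 16 8
SWAP      55 8 16
ROT       8 16 55
MUL       8 880
ADD       888
PUSH -6   888 -6
MUL       -5328
DUP       -5328 -5328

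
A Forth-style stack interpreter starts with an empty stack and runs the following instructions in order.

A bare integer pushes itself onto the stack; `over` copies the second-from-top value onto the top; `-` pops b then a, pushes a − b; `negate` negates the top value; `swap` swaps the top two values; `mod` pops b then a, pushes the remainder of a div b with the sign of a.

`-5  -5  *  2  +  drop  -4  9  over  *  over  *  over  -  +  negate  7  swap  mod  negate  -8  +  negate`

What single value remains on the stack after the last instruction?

15

-5     → -5
-5     → -5 -5
*      → 25
2      → 25 2
+      → 27
drop   → (empty)
-4     → -4
9      → -4 9
over   → -4 9 -4
*      → -4 -36
over   → -4 -36 -4
*      → -4 144
over   → -4 144 -4
-      → -4 148
+      → 144
negate → -144
7      → -144 7
swap   → 7 -144
mod    → 7
negate → -7
-8     → -7 -8
+      → -15
negate → 15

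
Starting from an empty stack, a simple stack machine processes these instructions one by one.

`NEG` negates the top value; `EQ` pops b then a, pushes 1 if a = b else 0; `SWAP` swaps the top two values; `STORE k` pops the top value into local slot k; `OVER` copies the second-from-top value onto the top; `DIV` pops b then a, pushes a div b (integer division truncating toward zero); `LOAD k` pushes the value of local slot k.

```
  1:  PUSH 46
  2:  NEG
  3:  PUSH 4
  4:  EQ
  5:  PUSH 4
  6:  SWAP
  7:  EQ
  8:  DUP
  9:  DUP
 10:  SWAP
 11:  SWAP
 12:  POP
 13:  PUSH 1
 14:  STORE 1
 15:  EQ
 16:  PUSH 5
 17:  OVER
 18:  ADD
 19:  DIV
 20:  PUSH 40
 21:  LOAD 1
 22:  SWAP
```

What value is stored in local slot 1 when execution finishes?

1

PUSH 46 -> [46]
NEG     -> [-46]
PUSH 4  -> [-46, 4]
EQ      -> [0]
PUSH 4  -> [0, 4]
SWAP    -> [4, 0]
EQ      -> [0]
DUP     -> [0, 0]
DUP     -> [0, 0, 0]
SWAP    -> [0, 0, 0]
SWAP    -> [0, 0, 0]
POP     -> [0, 0]
PUSH 1  -> [0, 0, 1]
STORE 1 -> [0, 0]
EQ      -> [1]
PUSH 5  -> [1, 5]
OVER    -> [1, 5, 1]
ADD     -> [1, 6]
DIV     -> [0]
PUSH 40 -> [0, 40]
LOAD 1  -> [0, 40, 1]
SWAP    -> [0, 1, 40]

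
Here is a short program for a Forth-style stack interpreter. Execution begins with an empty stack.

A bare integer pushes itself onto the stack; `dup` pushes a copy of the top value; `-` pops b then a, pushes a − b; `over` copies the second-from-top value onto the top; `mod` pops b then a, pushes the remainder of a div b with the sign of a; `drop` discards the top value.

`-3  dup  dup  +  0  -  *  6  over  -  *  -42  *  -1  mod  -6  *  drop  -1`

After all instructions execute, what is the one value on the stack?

-1

-3   -> -3
dup  -> -3 -3
dup  -> -3 -3 -3
+    -> -3 -6
0    -> -3 -6 0
-    -> -3 -6
*    -> 18
6    -> 18 6
over -> 18 6 18
-    -> 18 -12
*    -> -216
-42  -> -216 -42
*    -> 9072
-1   -> 9072 -1
mod  -> 0
-6   -> 0 -6
*    -> 0
drop -> (empty)
-1   -> -1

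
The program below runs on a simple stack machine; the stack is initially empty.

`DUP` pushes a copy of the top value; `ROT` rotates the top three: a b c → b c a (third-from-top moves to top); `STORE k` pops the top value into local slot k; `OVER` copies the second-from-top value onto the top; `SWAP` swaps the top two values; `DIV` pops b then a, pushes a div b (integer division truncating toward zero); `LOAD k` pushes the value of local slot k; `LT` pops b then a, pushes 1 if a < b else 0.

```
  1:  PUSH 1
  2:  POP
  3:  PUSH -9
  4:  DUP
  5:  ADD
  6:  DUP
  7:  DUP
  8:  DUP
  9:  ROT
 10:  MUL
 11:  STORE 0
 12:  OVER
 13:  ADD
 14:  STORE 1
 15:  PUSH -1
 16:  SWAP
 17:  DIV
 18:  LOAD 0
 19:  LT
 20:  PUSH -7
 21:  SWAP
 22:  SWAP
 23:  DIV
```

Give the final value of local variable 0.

PUSH 1  -> [1]
POP     -> []
PUSH -9 -> [-9]
DUP     -> [-9, -9]
ADD     -> [-18]
DUP     -> [-18, -18]
DUP     -> [-18, -18, -18]
DUP     -> [-18, -18, -18, -18]
ROT     -> [-18, -18, -18, -18]
MUL     -> [-18, -18, 324]
STORE 0 -> [-18, -18]
OVER    -> [-18, -18, -18]
ADD     -> [-18, -36]
STORE 1 -> [-18]
PUSH -1 -> [-18, -1]
SWAP    -> [-1, -18]
DIV     -> [0]
LOAD 0  -> [0, 324]
LT      -> [1]
PUSH -7 -> [1, -7]
SWAP    -> [-7, 1]
SWAP    -> [1, -7]
DIV     -> [0]

324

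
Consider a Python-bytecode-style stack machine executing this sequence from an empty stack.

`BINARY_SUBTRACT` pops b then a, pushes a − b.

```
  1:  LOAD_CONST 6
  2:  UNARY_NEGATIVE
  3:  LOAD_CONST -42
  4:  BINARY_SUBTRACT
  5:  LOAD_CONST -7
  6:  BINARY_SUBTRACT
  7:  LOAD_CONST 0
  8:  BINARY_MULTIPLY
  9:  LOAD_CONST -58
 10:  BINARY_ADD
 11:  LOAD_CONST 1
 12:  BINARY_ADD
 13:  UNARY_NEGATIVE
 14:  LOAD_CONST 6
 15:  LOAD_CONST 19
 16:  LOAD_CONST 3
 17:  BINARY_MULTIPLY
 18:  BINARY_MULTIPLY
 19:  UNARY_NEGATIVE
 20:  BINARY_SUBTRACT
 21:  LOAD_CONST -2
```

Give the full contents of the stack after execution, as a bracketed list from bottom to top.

[399, -2]

LOAD_CONST 6    → [6]
UNARY_NEGATIVE  → [-6]
LOAD_CONST -42  → [-6, -42]
BINARY_SUBTRACT → [36]
LOAD_CONST -7   → [36, -7]
BINARY_SUBTRACT → [43]
LOAD_CONST 0    → [43, 0]
BINARY_MULTIPLY → [0]
LOAD_CONST -58  → [0, -58]
BINARY_ADD      → [-58]
LOAD_CONST 1    → [-58, 1]
BINARY_ADD      → [-57]
UNARY_NEGATIVE  → [57]
LOAD_CONST 6    → [57, 6]
LOAD_CONST 19   → [57, 6, 19]
LOAD_CONST 3    → [57, 6, 19, 3]
BINARY_MULTIPLY → [57, 6, 57]
BINARY_MULTIPLY → [57, 342]
UNARY_NEGATIVE  → [57, -342]
BINARY_SUBTRACT → [399]
LOAD_CONST -2   → [399, -2]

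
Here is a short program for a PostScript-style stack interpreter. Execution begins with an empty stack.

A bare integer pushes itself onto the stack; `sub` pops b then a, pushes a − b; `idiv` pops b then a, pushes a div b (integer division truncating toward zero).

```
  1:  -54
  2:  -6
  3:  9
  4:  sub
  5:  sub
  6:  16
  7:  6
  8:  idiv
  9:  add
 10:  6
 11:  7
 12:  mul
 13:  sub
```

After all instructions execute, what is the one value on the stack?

-54  → [-54]
-6   → [-54, -6]
9    → [-54, -6, 9]
sub  → [-54, -15]
sub  → [-39]
16   → [-39, 16]
6    → [-39, 16, 6]
idiv → [-39, 2]
add  → [-37]
6    → [-37, 6]
7    → [-37, 6, 7]
mul  → [-37, 42]
sub  → [-79]

-79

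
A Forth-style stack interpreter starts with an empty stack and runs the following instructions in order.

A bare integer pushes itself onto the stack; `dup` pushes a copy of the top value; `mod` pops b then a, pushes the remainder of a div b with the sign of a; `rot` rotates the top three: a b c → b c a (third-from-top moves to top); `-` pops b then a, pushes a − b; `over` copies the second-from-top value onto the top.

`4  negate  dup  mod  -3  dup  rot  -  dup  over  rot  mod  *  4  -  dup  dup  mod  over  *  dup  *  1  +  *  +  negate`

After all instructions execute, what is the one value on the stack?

7

4      -> [4]
negate -> [-4]
dup    -> [-4, -4]
mod    -> [0]
-3     -> [0, -3]
dup    -> [0, -3, -3]
rot    -> [-3, -3, 0]
-      -> [-3, -3]
dup    -> [-3, -3, -3]
over   -> [-3, -3, -3, -3]
rot    -> [-3, -3, -3, -3]
mod    -> [-3, -3, 0]
*      -> [-3, 0]
4      -> [-3, 0, 4]
-      -> [-3, -4]
dup    -> [-3, -4, -4]
dup    -> [-3, -4, -4, -4]
mod    -> [-3, -4, 0]
over   -> [-3, -4, 0, -4]
*      -> [-3, -4, 0]
dup    -> [-3, -4, 0, 0]
*      -> [-3, -4, 0]
1      -> [-3, -4, 0, 1]
+      -> [-3, -4, 1]
*      -> [-3, -4]
+      -> [-7]
negate -> [7]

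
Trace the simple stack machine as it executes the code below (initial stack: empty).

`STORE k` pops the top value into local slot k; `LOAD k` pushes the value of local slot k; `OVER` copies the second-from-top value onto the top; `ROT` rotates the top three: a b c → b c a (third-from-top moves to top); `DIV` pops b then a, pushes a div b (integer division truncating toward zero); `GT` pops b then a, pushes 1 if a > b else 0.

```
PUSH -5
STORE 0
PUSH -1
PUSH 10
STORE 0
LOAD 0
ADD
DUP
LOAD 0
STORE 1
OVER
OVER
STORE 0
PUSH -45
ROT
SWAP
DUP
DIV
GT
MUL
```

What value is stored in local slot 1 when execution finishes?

10

PUSH -5  : -5
STORE 0  : (empty)
PUSH -1  : -1
PUSH 10  : -1 10
STORE 0  : -1
LOAD 0   : -1 10
ADD      : 9
DUP      : 9 9
LOAD 0   : 9 9 10
STORE 1  : 9 9
OVER     : 9 9 9
OVER     : 9 9 9 9
STORE 0  : 9 9 9
PUSH -45 : 9 9 9 -45
ROT      : 9 9 -45 9
SWAP     : 9 9 9 -45
DUP      : 9 9 9 -45 -45
DIV      : 9 9 9 1
GT       : 9 9 1
MUL      : 9 9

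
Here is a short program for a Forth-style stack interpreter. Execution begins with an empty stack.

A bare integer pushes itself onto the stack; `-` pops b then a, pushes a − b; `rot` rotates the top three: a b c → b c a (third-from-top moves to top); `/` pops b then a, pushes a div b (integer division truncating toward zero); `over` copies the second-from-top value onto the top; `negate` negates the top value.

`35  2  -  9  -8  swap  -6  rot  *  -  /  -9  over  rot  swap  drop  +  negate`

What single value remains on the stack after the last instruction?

35      35
2       35 2
-       33
9       33 9
-8      33 9 -8
swap    33 -8 9
-6      33 -8 9 -6
rot     33 9 -6 -8
*       33 9 48
-       33 -39
/       0
-9      0 -9
over    0 -9 0
rot     -9 0 0
swap    -9 0 0
drop    -9 0
+       -9
negate  9

9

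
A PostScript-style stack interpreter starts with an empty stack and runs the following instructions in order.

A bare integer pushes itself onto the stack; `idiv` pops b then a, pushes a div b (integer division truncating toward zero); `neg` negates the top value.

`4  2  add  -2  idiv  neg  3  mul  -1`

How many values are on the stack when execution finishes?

4    -> 4
2    -> 4 2
add  -> 6
-2   -> 6 -2
idiv -> -3
neg  -> 3
3    -> 3 3
mul  -> 9
-1   -> 9 -1

2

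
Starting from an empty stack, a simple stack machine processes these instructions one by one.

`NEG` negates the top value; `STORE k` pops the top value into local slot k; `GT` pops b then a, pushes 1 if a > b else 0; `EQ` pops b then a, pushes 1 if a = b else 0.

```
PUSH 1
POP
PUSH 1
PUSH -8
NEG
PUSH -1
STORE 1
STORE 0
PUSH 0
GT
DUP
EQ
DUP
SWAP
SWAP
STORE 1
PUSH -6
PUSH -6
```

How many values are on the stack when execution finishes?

PUSH 1  : [1]
POP     : []
PUSH 1  : [1]
PUSH -8 : [1, -8]
NEG     : [1, 8]
PUSH -1 : [1, 8, -1]
STORE 1 : [1, 8]
STORE 0 : [1]
PUSH 0  : [1, 0]
GT      : [1]
DUP     : [1, 1]
EQ      : [1]
DUP     : [1, 1]
SWAP    : [1, 1]
SWAP    : [1, 1]
STORE 1 : [1]
PUSH -6 : [1, -6]
PUSH -6 : [1, -6, -6]

3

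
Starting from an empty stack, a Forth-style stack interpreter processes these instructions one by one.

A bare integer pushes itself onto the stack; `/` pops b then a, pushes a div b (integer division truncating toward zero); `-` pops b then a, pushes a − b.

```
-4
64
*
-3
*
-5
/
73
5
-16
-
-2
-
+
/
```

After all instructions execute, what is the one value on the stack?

-4  -> -4
64  -> -4 64
*   -> -256
-3  -> -256 -3
*   -> 768
-5  -> 768 -5
/   -> -153
73  -> -153 73
5   -> -153 73 5
-16 -> -153 73 5 -16
-   -> -153 73 21
-2  -> -153 73 21 -2
-   -> -153 73 23
+   -> -153 96
/   -> -1

-1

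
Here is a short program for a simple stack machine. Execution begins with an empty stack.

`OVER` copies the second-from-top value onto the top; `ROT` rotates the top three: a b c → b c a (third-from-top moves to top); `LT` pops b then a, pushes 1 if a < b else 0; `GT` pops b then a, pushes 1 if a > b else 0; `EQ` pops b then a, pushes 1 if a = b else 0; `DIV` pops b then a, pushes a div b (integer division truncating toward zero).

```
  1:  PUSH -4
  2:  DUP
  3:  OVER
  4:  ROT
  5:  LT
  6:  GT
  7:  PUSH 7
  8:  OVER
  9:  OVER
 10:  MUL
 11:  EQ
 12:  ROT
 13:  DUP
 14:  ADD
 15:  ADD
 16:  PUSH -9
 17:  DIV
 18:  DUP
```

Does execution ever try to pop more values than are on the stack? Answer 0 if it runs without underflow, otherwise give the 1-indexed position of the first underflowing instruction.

PUSH -4 → -4
DUP     → -4 -4
OVER    → -4 -4 -4
ROT     → -4 -4 -4
LT      → -4 0
GT      → 0
PUSH 7  → 0 7
OVER    → 0 7 0
OVER    → 0 7 0 7
MUL     → 0 7 0
EQ      → 0 0
ROT  — needs 3 operands, stack has 2 → underflow

12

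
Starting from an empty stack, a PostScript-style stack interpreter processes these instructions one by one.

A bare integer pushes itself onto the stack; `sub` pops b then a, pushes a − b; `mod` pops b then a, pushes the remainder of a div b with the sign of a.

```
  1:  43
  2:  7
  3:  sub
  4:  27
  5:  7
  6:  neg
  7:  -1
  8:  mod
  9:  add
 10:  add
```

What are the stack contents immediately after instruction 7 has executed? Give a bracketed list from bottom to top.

43  : [43]
7   : [43, 7]
sub : [36]
27  : [36, 27]
7   : [36, 27, 7]
neg : [36, 27, -7]
-1  : [36, 27, -7, -1]

[36, 27, -7, -1]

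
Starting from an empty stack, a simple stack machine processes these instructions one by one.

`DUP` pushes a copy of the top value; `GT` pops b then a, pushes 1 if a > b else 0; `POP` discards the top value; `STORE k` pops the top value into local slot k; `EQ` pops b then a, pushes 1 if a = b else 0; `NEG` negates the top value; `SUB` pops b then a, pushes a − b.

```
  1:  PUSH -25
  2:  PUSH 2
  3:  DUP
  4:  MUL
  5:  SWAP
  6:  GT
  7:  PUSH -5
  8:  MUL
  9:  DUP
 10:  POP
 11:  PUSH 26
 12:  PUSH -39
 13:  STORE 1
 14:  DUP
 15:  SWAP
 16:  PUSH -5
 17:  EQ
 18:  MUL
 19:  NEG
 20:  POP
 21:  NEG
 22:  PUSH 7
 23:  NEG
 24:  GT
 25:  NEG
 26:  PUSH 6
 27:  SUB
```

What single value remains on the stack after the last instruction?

PUSH -25  -25
PUSH 2    -25 2
DUP       -25 2 2
MUL       -25 4
SWAP      4 -25
GT        1
PUSH -5   1 -5
MUL       -5
DUP       -5 -5
POP       -5
PUSH 26   -5 26
PUSH -39  -5 26 -39
STORE 1   -5 26
DUP       -5 26 26
SWAP      -5 26 26
PUSH -5   -5 26 26 -5
EQ        -5 26 0
MUL       -5 0
NEG       -5 0
POP       -5
NEG       5
PUSH 7    5 7
NEG       5 -7
GT        1
NEG       -1
PUSH 6    -1 6
SUB       -7

-7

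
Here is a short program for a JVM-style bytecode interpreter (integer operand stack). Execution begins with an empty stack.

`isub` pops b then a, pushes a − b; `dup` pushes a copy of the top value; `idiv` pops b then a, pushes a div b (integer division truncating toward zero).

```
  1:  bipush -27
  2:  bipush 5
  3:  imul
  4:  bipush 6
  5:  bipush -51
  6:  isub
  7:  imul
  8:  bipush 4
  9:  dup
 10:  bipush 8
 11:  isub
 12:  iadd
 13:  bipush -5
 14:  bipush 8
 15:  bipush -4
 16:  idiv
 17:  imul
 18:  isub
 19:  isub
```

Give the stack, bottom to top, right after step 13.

[-7695, 0, -5]

bipush -27 → -27
bipush 5   → -27 5
imul       → -135
bipush 6   → -135 6
bipush -51 → -135 6 -51
isub       → -135 57
imul       → -7695
bipush 4   → -7695 4
dup        → -7695 4 4
bipush 8   → -7695 4 4 8
isub       → -7695 4 -4
iadd       → -7695 0
bipush -5  → -7695 0 -5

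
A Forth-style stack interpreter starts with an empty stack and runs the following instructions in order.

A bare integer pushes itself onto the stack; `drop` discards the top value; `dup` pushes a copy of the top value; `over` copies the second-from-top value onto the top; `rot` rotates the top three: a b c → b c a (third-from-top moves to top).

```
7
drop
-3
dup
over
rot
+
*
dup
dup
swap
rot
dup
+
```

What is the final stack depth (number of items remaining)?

7    → 7
drop → (empty)
-3   → -3
dup  → -3 -3
over → -3 -3 -3
rot  → -3 -3 -3
+    → -3 -6
*    → 18
dup  → 18 18
dup  → 18 18 18
swap → 18 18 18
rot  → 18 18 18
dup  → 18 18 18 18
+    → 18 18 36

3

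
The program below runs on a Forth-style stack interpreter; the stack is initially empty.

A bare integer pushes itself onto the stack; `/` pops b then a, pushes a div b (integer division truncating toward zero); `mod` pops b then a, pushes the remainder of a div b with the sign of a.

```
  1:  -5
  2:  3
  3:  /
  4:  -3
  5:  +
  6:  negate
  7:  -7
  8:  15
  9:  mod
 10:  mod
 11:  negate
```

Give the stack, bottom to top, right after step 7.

[4, -7]

-5      -5
3       -5 3
/       -1
-3      -1 -3
+       -4
negate  4
-7      4 -7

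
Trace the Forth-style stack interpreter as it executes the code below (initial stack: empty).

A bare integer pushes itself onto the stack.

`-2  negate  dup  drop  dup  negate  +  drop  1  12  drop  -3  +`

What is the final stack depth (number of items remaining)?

1

-2     : -2
negate : 2
dup    : 2 2
drop   : 2
dup    : 2 2
negate : 2 -2
+      : 0
drop   : (empty)
1      : 1
12     : 1 12
drop   : 1
-3     : 1 -3
+      : -2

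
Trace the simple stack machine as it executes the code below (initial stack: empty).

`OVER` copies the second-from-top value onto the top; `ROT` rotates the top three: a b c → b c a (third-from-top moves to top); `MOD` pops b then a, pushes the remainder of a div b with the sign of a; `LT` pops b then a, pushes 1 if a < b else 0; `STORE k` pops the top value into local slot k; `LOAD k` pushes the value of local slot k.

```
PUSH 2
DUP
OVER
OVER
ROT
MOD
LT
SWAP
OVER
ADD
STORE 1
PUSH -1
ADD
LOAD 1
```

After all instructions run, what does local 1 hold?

2

PUSH 2  : 2
DUP     : 2 2
OVER    : 2 2 2
OVER    : 2 2 2 2
ROT     : 2 2 2 2
MOD     : 2 2 0
LT      : 2 0
SWAP    : 0 2
OVER    : 0 2 0
ADD     : 0 2
STORE 1 : 0
PUSH -1 : 0 -1
ADD     : -1
LOAD 1  : -1 2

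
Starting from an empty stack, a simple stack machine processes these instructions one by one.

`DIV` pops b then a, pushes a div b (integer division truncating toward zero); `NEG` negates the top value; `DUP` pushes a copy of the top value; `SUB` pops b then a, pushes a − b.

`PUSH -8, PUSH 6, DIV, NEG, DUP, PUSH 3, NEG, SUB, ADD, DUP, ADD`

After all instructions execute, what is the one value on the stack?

10

PUSH -8 -> -8
PUSH 6  -> -8 6
DIV     -> -1
NEG     -> 1
DUP     -> 1 1
PUSH 3  -> 1 1 3
NEG     -> 1 1 -3
SUB     -> 1 4
ADD     -> 5
DUP     -> 5 5
ADD     -> 10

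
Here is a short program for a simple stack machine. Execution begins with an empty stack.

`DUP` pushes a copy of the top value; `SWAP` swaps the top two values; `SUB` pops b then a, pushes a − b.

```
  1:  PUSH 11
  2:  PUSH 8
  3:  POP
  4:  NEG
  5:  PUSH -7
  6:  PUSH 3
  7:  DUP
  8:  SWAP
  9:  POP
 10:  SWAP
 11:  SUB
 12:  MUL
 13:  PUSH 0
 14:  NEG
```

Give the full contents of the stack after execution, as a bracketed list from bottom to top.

PUSH 11 : 11
PUSH 8  : 11 8
POP     : 11
NEG     : -11
PUSH -7 : -11 -7
PUSH 3  : -11 -7 3
DUP     : -11 -7 3 3
SWAP    : -11 -7 3 3
POP     : -11 -7 3
SWAP    : -11 3 -7
SUB     : -11 10
MUL     : -110
PUSH 0  : -110 0
NEG     : -110 0

[-110, 0]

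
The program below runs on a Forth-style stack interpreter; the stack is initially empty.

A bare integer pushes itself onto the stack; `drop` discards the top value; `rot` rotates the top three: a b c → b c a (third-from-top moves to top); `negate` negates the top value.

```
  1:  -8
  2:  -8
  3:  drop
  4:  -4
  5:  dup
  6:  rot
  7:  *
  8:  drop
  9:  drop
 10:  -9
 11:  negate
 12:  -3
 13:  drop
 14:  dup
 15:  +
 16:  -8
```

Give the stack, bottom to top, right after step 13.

[9]

-8     -> -8
-8     -> -8 -8
drop   -> -8
-4     -> -8 -4
dup    -> -8 -4 -4
rot    -> -4 -4 -8
*      -> -4 32
drop   -> -4
drop   -> (empty)
-9     -> -9
negate -> 9
-3     -> 9 -3
drop   -> 9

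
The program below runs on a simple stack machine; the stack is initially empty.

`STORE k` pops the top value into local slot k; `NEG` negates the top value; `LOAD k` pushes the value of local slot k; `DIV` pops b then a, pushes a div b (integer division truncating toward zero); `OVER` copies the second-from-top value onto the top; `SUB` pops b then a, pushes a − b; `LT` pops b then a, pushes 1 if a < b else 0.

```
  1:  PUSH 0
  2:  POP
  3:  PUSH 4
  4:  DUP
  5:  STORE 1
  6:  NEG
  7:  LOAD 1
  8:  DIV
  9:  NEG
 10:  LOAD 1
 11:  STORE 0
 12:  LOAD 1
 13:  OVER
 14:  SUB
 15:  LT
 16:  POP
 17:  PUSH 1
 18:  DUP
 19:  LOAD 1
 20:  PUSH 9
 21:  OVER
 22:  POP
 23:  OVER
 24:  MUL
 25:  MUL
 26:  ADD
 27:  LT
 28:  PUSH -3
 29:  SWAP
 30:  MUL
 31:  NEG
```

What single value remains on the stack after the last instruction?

3

PUSH 0  → 0
POP     → (empty)
PUSH 4  → 4
DUP     → 4 4
STORE 1 → 4
NEG     → -4
LOAD 1  → -4 4
DIV     → -1
NEG     → 1
LOAD 1  → 1 4
STORE 0 → 1
LOAD 1  → 1 4
OVER    → 1 4 1
SUB     → 1 3
LT      → 1
POP     → (empty)
PUSH 1  → 1
DUP     → 1 1
LOAD 1  → 1 1 4
PUSH 9  → 1 1 4 9
OVER    → 1 1 4 9 4
POP     → 1 1 4 9
OVER    → 1 1 4 9 4
MUL     → 1 1 4 36
MUL     → 1 1 144
ADD     → 1 145
LT      → 1
PUSH -3 → 1 -3
SWAP    → -3 1
MUL     → -3
NEG     → 3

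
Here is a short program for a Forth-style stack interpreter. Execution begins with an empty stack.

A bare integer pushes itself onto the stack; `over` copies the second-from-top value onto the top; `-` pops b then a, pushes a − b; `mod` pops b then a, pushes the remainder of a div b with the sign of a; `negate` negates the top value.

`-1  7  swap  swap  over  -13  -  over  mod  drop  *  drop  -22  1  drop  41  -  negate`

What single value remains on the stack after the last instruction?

63

-1     : -1
7      : -1 7
swap   : 7 -1
swap   : -1 7
over   : -1 7 -1
-13    : -1 7 -1 -13
-      : -1 7 12
over   : -1 7 12 7
mod    : -1 7 5
drop   : -1 7
*      : -7
drop   : (empty)
-22    : -22
1      : -22 1
drop   : -22
41     : -22 41
-      : -63
negate : 63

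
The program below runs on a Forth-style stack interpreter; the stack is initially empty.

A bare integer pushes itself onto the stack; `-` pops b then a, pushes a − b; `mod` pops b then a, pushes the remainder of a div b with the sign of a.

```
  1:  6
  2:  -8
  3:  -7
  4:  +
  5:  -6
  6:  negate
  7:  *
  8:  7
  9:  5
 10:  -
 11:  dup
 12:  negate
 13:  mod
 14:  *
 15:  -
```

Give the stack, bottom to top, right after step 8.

6      → [6]
-8     → [6, -8]
-7     → [6, -8, -7]
+      → [6, -15]
-6     → [6, -15, -6]
negate → [6, -15, 6]
*      → [6, -90]
7      → [6, -90, 7]

[6, -90, 7]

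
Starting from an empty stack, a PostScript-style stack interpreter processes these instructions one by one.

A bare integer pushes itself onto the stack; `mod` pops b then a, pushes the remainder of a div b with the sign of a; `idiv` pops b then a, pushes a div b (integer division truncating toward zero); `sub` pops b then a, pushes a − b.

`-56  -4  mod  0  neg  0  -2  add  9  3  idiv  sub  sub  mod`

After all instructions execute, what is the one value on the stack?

0

-56  : -56
-4   : -56 -4
mod  : 0
0    : 0 0
neg  : 0 0
0    : 0 0 0
-2   : 0 0 0 -2
add  : 0 0 -2
9    : 0 0 -2 9
3    : 0 0 -2 9 3
idiv : 0 0 -2 3
sub  : 0 0 -5
sub  : 0 5
mod  : 0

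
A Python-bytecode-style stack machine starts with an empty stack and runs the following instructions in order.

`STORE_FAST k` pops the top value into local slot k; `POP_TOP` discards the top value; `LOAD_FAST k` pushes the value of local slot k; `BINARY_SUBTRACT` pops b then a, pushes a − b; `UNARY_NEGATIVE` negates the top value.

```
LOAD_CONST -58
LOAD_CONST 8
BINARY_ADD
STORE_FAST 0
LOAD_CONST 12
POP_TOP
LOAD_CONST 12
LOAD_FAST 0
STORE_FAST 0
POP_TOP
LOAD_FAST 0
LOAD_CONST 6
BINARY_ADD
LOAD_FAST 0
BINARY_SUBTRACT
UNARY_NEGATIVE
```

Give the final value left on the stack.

-6

LOAD_CONST -58   [-58]
LOAD_CONST 8     [-58, 8]
BINARY_ADD       [-50]
STORE_FAST 0     []
LOAD_CONST 12    [12]
POP_TOP          []
LOAD_CONST 12    [12]
LOAD_FAST 0      [12, -50]
STORE_FAST 0     [12]
POP_TOP          []
LOAD_FAST 0      [-50]
LOAD_CONST 6     [-50, 6]
BINARY_ADD       [-44]
LOAD_FAST 0      [-44, -50]
BINARY_SUBTRACT  [6]
UNARY_NEGATIVE   [-6]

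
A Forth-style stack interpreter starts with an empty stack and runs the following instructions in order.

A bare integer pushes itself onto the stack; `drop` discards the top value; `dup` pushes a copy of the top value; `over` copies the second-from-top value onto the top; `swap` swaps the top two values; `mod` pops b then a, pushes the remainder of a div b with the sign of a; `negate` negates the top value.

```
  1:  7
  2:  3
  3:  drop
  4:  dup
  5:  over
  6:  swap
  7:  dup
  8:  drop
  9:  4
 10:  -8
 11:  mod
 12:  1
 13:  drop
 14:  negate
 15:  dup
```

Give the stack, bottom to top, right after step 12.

[7, 7, 7, 4, 1]

7     [7]
3     [7, 3]
drop  [7]
dup   [7, 7]
over  [7, 7, 7]
swap  [7, 7, 7]
dup   [7, 7, 7, 7]
drop  [7, 7, 7]
4     [7, 7, 7, 4]
-8    [7, 7, 7, 4, -8]
mod   [7, 7, 7, 4]
1     [7, 7, 7, 4, 1]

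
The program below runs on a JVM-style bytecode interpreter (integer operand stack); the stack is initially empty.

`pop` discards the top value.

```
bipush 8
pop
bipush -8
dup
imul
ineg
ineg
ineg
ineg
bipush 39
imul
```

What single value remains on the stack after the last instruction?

bipush 8  : [8]
pop       : []
bipush -8 : [-8]
dup       : [-8, -8]
imul      : [64]
ineg      : [-64]
ineg      : [64]
ineg      : [-64]
ineg      : [64]
bipush 39 : [64, 39]
imul      : [2496]

2496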